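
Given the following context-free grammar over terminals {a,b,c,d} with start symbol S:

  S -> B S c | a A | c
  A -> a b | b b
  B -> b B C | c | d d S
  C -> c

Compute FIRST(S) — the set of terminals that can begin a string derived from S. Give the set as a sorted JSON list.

FIRST iteration:
round 1:
  A via A→a b: +{a}
  A via A→b b: +{b}
  B via B→b B C: +{b}
  B via B→c: +{c}
  B via B→d d S: +{d}
  C via C→c: +{c}
  S via S→B S c: +{b,c,d}
  S via S→a A: +{a}
  FIRST(S)={a,b,c,d}  FIRST(A)={a,b}  FIRST(B)={b,c,d}  FIRST(C)={c}
round 2: done
  FIRST(S)={a,b,c,d}  FIRST(A)={a,b}  FIRST(B)={b,c,d}  FIRST(C)={c}

FIRST(S) = ["a", "b", "c", "d"]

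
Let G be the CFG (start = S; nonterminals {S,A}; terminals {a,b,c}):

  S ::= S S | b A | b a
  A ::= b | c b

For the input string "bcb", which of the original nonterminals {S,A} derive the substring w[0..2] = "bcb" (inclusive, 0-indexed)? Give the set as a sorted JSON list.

CNF form of G:
  S -> S S | T1 A | T1 T2
  A -> T0 T1 | b
  T0 -> c
  T1 -> b
  T2 -> a

Fill CYK table bottom-up, restricted to cells inside w[0..2]:
  cell(0,0) b: {A,T1}  orig:{A}
  cell(1,1) c: {T0}  orig:{}
  cell(2,2) b: {A,T1}  orig:{A}
  cell(0,1) bc: ∅
  cell(1,2) cb: {A}
  cell(0,2) bcb: {S}

Original NTs in T[0,2] deriving "bcb": ["S"]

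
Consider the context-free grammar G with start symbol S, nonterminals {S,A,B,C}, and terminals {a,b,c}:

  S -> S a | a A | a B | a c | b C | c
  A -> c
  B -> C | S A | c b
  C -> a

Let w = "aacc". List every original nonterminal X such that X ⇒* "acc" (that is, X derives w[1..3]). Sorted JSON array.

Convert to CNF:
  S -> S T2 | T1 C | T2 A | T2 B | T2 T0 | c
  A -> c
  B -> S A | T0 T1 | a
  C -> a
  T0 -> c
  T1 -> b
  T2 -> a

CYK table (by increasing span), restricted to cells inside w[1..3]:
  cell(1,1) a: {B,C,T2}  orig:{B,C}
  cell(2,2) c: {A,S,T0}  orig:{A,S}
  cell(3,3) c: {A,S,T0}  orig:{A,S}
  cell(1,2) ac: {S}
  cell(2,3) cc: {B}
  cell(1,3) acc: {B,S}

Original NTs in T[1,3] deriving "acc": ["B", "S"]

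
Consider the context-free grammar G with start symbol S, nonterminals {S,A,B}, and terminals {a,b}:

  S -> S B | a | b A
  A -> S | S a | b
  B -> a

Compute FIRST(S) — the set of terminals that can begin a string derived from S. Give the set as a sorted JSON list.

Compute FIRST by fixpoint:
iter 1:
  A via A→b: +{b}
  B via B→a: +{a}
  S via S→a: +{a}
  S via S→b A: +{b}
  FIRST(S)={a,b}  FIRST(A)={b}  FIRST(B)={a}
iter 2:
  A via A→S: +{a}
  FIRST(S)={a,b}  FIRST(A)={a,b}  FIRST(B)={a}
iter 3: — fixpoint
  FIRST(S)={a,b}  FIRST(A)={a,b}  FIRST(B)={a}

FIRST(S) = ["a", "b"]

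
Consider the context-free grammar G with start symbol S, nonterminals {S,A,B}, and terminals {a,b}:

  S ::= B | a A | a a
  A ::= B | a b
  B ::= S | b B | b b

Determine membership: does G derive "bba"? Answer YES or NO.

Convert to CNF:
  S -> T0 A | T0 T0 | T1 B | T1 T1
  A -> T0 A | T0 T0 | T0 T1 | T1 B | T1 T1
  B -> T0 A | T0 T0 | T1 B | T1 T1
  T0 -> a
  T1 -> b

CYK fill:
  [0..0]={T1}  "b"  orig:{}
  [1..1]={T1}  "b"  orig:{}
  [2..2]={T0}  "a"  orig:{}
  [0..1]={A,B,S}  "bb"
  [1..2]=∅  "ba"
  [0..2]=∅  "bba"

S ∉ T[0,2] ⇒ NO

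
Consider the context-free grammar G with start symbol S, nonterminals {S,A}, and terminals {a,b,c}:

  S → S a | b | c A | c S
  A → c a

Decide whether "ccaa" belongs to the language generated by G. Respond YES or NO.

CNF form of G:
  S -> S T1 | T0 A | T0 S | b
  A -> T0 T1
  T0 -> c
  T1 -> a

CYK table (by increasing span):
  [0..0]={T0}  "c"  orig:{}
  [1..1]={T0}  "c"  orig:{}
  [2..2]={T1}  "a"  orig:{}
  [3..3]={T1}  "a"  orig:{}
  [0..1]=∅  "cc"
  [1..2]={A}  "ca"
  [2..3]=∅  "aa"
  [0..2]={S}  "cca"
  [1..3]=∅  "caa"
  [0..3]={S}  "ccaa"

S ∈ T[0,3] ⇒ YES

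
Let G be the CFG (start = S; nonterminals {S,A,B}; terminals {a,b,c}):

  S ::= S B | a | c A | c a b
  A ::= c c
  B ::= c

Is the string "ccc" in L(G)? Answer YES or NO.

Convert to CNF:
  S -> S B | T0 A | T0 X3 | a
  A -> T0 T0
  B -> c
  T0 -> c
  T1 -> a
  T2 -> b
  X3 -> T1 T2

Fill CYK table bottom-up:
  cell(0,0) c: {B,T0}  orig:{B}
  cell(1,1) c: {B,T0}  orig:{B}
  cell(2,2) c: {B,T0}  orig:{B}
  cell(0,1) cc: {A}
  cell(1,2) cc: {A}
  cell(0,2) ccc: {S}

S ∈ T[0,2] ⇒ YES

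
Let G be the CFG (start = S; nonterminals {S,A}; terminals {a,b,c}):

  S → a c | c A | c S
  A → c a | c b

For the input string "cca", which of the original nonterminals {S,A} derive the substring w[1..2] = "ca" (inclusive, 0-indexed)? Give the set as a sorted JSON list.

Convert to CNF:
  S -> T0 A | T0 S | T1 T0
  A -> T0 T1 | T0 T2
  T0 -> c
  T1 -> a
  T2 -> b

CYK fill, restricted to cells inside w[1..2]:
  [1..1]={T0}  "c"  orig:{}
  [2..2]={T1}  "a"  orig:{}
  [1..2]={A}  "ca"

Original NTs in T[1,2] deriving "ca": ["A"]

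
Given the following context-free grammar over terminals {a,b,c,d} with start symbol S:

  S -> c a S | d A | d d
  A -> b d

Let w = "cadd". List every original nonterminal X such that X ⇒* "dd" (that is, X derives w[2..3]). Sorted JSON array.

CNF form of G:
  S -> T1 A | T1 T1 | T2 X4
  A -> T0 T1
  T0 -> b
  T1 -> d
  T2 -> c
  T3 -> a
  X4 -> T3 S

CYK table (by increasing span) — only the sub-triangle for w[2..3]:
  cell(2,2) d: {T1}  orig:{}
  cell(3,3) d: {T1}  orig:{}
  cell(2,3) dd: {S}

Original NTs in T[2,3] deriving "dd": ["S"]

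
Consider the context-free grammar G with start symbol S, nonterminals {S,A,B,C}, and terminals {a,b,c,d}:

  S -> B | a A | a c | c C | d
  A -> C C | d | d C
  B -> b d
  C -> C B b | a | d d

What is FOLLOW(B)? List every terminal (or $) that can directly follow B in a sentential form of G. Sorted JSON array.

FIRST iteration:
round 1:
  A via A→d: +{d}
  B via B→b d: +{b}
  C via C→a: +{a}
  C via C→d d: +{d}
  S via S→B: +{b}
  S via S→a A: +{a}
  S via S→c C: +{c}
  S via S→d: +{d}
  FIRST[S]={a,b,c,d}  FIRST[A]={d}  FIRST[B]={b}  FIRST[C]={a,d}
round 2:
  A via A→C C: +{a}
  FIRST[S]={a,b,c,d}  FIRST[A]={a,d}  FIRST[B]={b}  FIRST[C]={a,d}
round 3: — fixpoint
  FIRST[S]={a,b,c,d}  FIRST[A]={a,d}  FIRST[B]={b}  FIRST[C]={a,d}

FOLLOW sets:
FOLLOW(S) := {$}
round 1:
  A→C C: FOLLOW(C) ⊇ FIRST(C) = {a,d}; new: +{a,d}
  C→C B b: FOLLOW(C) ⊇ FIRST(B) = {b}; new: +{b}
  C→C B b: FOLLOW(B) ⊇ FIRST(b) = {b}; new: +{b}
  S→B: FOLLOW(B) ⊇ FOLLOW(S) ⊇ {$}; new: +{$}
  S→a A: FOLLOW(A) ⊇ FOLLOW(S) ⊇ {$}; new: +{$}
  S→c C: FOLLOW(C) ⊇ FOLLOW(S) ⊇ {$}; new: +{$}
  S: {$}  A: {$}  B: {$,b}  C: {$,a,b,d}
round 2: — fixpoint
  S: {$}  A: {$}  B: {$,b}  C: {$,a,b,d}

FOLLOW(B) = ["$", "b"]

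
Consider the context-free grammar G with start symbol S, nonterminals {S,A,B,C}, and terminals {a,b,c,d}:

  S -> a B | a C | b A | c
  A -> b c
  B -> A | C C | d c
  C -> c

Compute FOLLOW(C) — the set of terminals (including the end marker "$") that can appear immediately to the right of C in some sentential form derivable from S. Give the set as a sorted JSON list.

FIRST sets, iterate to fixpoint:
round 1:
  A via A→b c: +{b}
  B via B→A: +{b}
  B via B→d c: +{d}
  C via C→c: +{c}
  S via S→a B: +{a}
  S via S→b A: +{b}
  S via S→c: +{c}
  S: {a,b,c}  A: {b}  B: {b,d}  C: {c}
round 2:
  B via B→C C: +{c}
  S: {a,b,c}  A: {b}  B: {b,c,d}  C: {c}
round 3: (no change)
  S: {a,b,c}  A: {b}  B: {b,c,d}  C: {c}

FOLLOW sets:
FOLLOW(S) := {$}
iter 1:
  B→C C: FOLLOW(C) ⊇ FIRST(C) = {c}; new: +{c}
  S→a B: FOLLOW(B) ⊇ FOLLOW(S) ⊇ {$}; new: +{$}
  S→a C: FOLLOW(C) ⊇ FOLLOW(S) ⊇ {$}; new: +{$}
  S→b A: FOLLOW(A) ⊇ FOLLOW(S) ⊇ {$}; new: +{$}
  FOLLOW[S]={$}  FOLLOW[A]={$}  FOLLOW[B]={$}  FOLLOW[C]={$,c}
iter 2: done
  FOLLOW[S]={$}  FOLLOW[A]={$}  FOLLOW[B]={$}  FOLLOW[C]={$,c}

FOLLOW(C) = ["$", "c"]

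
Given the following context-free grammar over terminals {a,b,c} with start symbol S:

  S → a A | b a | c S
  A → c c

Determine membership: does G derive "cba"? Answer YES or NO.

CNF form of G:
  S -> T0 S | T1 A | T2 T1
  A -> T0 T0
  T0 -> c
  T1 -> a
  T2 -> b

CYK fill:
  [0..0]={T0}  "c"  orig:{}
  [1..1]={T2}  "b"  orig:{}
  [2..2]={T1}  "a"  orig:{}
  [0..1]=∅  "cb"
  [1..2]={S}  "ba"
  [0..2]={S}  "cba"

S ∈ T[0,2] ⇒ YES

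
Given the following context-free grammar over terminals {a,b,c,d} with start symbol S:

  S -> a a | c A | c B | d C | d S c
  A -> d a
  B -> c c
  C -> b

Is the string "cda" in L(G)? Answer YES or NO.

CNF form of G:
  S -> T0 C | T0 X3 | T1 T1 | T2 A | T2 B
  A -> T0 T1
  B -> T2 T2
  C -> b
  T0 -> d
  T1 -> a
  T2 -> c
  X3 -> S T2

Fill CYK table bottom-up:
  [0..0]={T2}  "c"  orig:{}
  [1..1]={T0}  "d"  orig:{}
  [2..2]={T1}  "a"  orig:{}
  [0..1]=∅  "cd"
  [1..2]={A}  "da"
  [0..2]={S}  "cda"

S ∈ T[0,2] ⇒ YES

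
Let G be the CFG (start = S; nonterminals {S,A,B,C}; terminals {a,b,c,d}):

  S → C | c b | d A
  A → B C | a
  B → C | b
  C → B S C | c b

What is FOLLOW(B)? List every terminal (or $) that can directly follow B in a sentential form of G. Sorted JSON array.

Compute FIRST by fixpoint:
iter 1:
  A via A→a: +{a}
  B via B→b: +{b}
  C via C→B S C: +{b}
  C via C→c b: +{c}
  S via S→C: +{b,c}
  S via S→d A: +{d}
  S: {b,c,d}  A: {a}  B: {b}  C: {b,c}
iter 2:
  A via A→B C: +{b}
  B via B→C: +{c}
  S: {b,c,d}  A: {a,b}  B: {b,c}  C: {b,c}
iter 3:
  A via A→B C: +{c}
  S: {b,c,d}  A: {a,b,c}  B: {b,c}  C: {b,c}
iter 4: (no change)
  S: {b,c,d}  A: {a,b,c}  B: {b,c}  C: {b,c}

FOLLOW sets:
seed FOLLOW(S) with $
iter 1:
  A→B C: FOLLOW(B) ⊇ FIRST(C) = {b,c}; new: +{b,c}
  B→C: FOLLOW(C) ⊇ FOLLOW(B) ⊇ {b,c}; new: +{b,c}
  C→B S C: FOLLOW(B) ⊇ FIRST(S) = {b,c,d}; new: +{d}
  C→B S C: FOLLOW(S) ⊇ FIRST(C) = {b,c}; new: +{b,c}
  S→C: FOLLOW(C) ⊇ FOLLOW(S) ⊇ {$,b,c}; new: +{$}
  S→d A: FOLLOW(A) ⊇ FOLLOW(S) ⊇ {$,b,c}; new: +{$,b,c}
  FOLLOW[S]={$,b,c}  FOLLOW[A]={$,b,c}  FOLLOW[B]={b,c,d}  FOLLOW[C]={$,b,c}
iter 2:
  B→C: FOLLOW(C) ⊇ FOLLOW(B) ⊇ {b,c,d}; new: +{d}
  FOLLOW[S]={$,b,c}  FOLLOW[A]={$,b,c}  FOLLOW[B]={b,c,d}  FOLLOW[C]={$,b,c,d}
iter 3: done
  FOLLOW[S]={$,b,c}  FOLLOW[A]={$,b,c}  FOLLOW[B]={b,c,d}  FOLLOW[C]={$,b,c,d}

FOLLOW(B) = ["b", "c", "d"]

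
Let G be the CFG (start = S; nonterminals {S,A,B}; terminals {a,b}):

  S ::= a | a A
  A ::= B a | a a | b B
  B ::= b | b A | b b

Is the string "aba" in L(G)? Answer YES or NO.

Convert to CNF:
  S -> T0 A | a
  A -> B T0 | T0 T0 | T1 B
  B -> T1 A | T1 T1 | b
  T0 -> a
  T1 -> b

CYK table (by increasing span):
  T[0,0] 'a' = {S,T0}  orig:{S}
  T[1,1] 'b' = {B,T1}  orig:{B}
  T[2,2] 'a' = {S,T0}  orig:{S}
  T[0,1] 'ab' = ∅
  T[1,2] 'ba' = {A}
  T[0,2] 'aba' = {S}

S ∈ T[0,2] ⇒ YES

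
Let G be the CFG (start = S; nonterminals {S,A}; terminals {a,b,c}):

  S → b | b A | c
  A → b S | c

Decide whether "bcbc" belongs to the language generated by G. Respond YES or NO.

Convert to CNF:
  S -> T0 A | b | c
  A -> T0 S | c
  T0 -> b

Fill CYK table bottom-up:
  T[0,0] 'b' = {S,T0}  orig:{S}
  T[1,1] 'c' = {A,S}
  T[2,2] 'b' = {S,T0}  orig:{S}
  T[3,3] 'c' = {A,S}
  T[0,1] 'bc' = {A,S}
  T[1,2] 'cb' = ∅
  T[2,3] 'bc' = {A,S}
  T[0,2] 'bcb' = ∅
  T[1,3] 'cbc' = ∅
  T[0,3] 'bcbc' = ∅

S ∉ T[0,3] ⇒ NO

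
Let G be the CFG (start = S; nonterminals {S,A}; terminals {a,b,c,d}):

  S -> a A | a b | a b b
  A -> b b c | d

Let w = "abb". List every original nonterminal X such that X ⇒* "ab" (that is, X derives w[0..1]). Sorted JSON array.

CNF form of G:
  S -> T2 A | T2 T0 | T2 X4
  A -> T0 X3 | d
  T0 -> b
  T1 -> c
  T2 -> a
  X3 -> T0 T1
  X4 -> T0 T0

Fill CYK table bottom-up (cells [i..j] with 0 ≤ i ≤ j ≤ 1 only):
  [0..0]={T2}  "a"  orig:{}
  [1..1]={T0}  "b"  orig:{}
  [0..1]={S}  "ab"

Original NTs in T[0,1] deriving "ab": ["S"]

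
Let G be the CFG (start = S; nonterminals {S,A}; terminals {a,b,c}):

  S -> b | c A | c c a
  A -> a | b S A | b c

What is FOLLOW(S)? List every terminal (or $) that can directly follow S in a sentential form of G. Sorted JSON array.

FIRST sets, iterate to fixpoint:
iter 1:
  A via A→a: +{a}
  A via A→b S A: +{b}
  S via S→b: +{b}
  S via S→c A: +{c}
  S: {b,c}  A: {a,b}
iter 2: — fixpoint
  S: {b,c}  A: {a,b}

FOLLOW sets:
seed FOLLOW(S) with $
pass 1:
  A→b S A: FOLLOW(S) ⊇ FIRST(A) = {a,b}; new: +{a,b}
  S→c A: FOLLOW(A) ⊇ FOLLOW(S) ⊇ {$,a,b}; new: +{$,a,b}
  FOLLOW[S]={$,a,b}  FOLLOW[A]={$,a,b}
pass 2: done
  FOLLOW[S]={$,a,b}  FOLLOW[A]={$,a,b}

FOLLOW(S) = ["$", "a", "b"]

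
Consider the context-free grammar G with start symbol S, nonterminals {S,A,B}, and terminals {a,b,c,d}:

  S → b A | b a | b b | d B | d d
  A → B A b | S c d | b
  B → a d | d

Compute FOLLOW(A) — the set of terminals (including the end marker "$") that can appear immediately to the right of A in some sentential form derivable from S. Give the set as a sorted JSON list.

Compute FIRST by fixpoint:
iter 1:
  A via A→b: +{b}
  B via B→a d: +{a}
  B via B→d: +{d}
  S via S→b A: +{b}
  S via S→d B: +{d}
  S: {b,d}  A: {b}  B: {a,d}
iter 2:
  A via A→B A b: +{a,d}
  S: {b,d}  A: {a,b,d}  B: {a,d}
iter 3: done
  S: {b,d}  A: {a,b,d}  B: {a,d}

Compute FOLLOW by fixpoint:
FOLLOW(S) := {$}
pass 1:
  A→B A b: FOLLOW(B) ⊇ FIRST(A) = {a,b,d}; new: +{a,b,d}
  A→B A b: FOLLOW(A) ⊇ FIRST(b) = {b}; new: +{b}
  A→S c d: FOLLOW(S) ⊇ FIRST(c) = {c}; new: +{c}
  S→b A: FOLLOW(A) ⊇ FOLLOW(S) ⊇ {$,c}; new: +{$,c}
  S→d B: FOLLOW(B) ⊇ FOLLOW(S) ⊇ {$,c}; new: +{$,c}
  FOLLOW(S)={$,c}  FOLLOW(A)={$,b,c}  FOLLOW(B)={$,a,b,c,d}
pass 2: — fixpoint
  FOLLOW(S)={$,c}  FOLLOW(A)={$,b,c}  FOLLOW(B)={$,a,b,c,d}

FOLLOW(A) = ["$", "b", "c"]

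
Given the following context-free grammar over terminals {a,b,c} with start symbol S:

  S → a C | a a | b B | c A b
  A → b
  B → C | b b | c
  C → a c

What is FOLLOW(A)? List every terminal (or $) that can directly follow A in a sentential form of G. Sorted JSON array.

Compute FIRST by fixpoint:
iter 1:
  A via A→b: +{b}
  B via B→b b: +{b}
  B via B→c: +{c}
  C via C→a c: +{a}
  S via S→a C: +{a}
  S via S→b B: +{b}
  S via S→c A b: +{c}
  FIRST[S]={a,b,c}  FIRST[A]={b}  FIRST[B]={b,c}  FIRST[C]={a}
iter 2:
  B via B→C: +{a}
  FIRST[S]={a,b,c}  FIRST[A]={b}  FIRST[B]={a,b,c}  FIRST[C]={a}
iter 3: done
  FIRST[S]={a,b,c}  FIRST[A]={b}  FIRST[B]={a,b,c}  FIRST[C]={a}

FOLLOW iteration:
seed FOLLOW(S) with $
iter 1:
  S→a C: FOLLOW(C) ⊇ FOLLOW(S) ⊇ {$}; new: +{$}
  S→b B: FOLLOW(B) ⊇ FOLLOW(S) ⊇ {$}; new: +{$}
  S→c A b: FOLLOW(A) ⊇ FIRST(b) = {b}; new: +{b}
  FOLLOW[S]={$}  FOLLOW[A]={b}  FOLLOW[B]={$}  FOLLOW[C]={$}
iter 2: done
  FOLLOW[S]={$}  FOLLOW[A]={b}  FOLLOW[B]={$}  FOLLOW[C]={$}

FOLLOW(A) = ["b"]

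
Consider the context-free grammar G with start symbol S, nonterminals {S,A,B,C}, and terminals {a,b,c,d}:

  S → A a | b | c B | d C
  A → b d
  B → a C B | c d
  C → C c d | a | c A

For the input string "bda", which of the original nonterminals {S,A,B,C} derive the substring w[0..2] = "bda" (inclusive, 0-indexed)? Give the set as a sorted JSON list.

CNF form of G:
  S -> A T2 | T1 C | T3 B | b
  A -> T0 T1
  B -> T2 X4 | T3 T1
  C -> C X5 | T3 A | a
  T0 -> b
  T1 -> d
  T2 -> a
  T3 -> c
  X4 -> C B
  X5 -> T3 T1

CYK table (by increasing span), restricted to cells inside w[0..2]:
  [0..0]={S,T0}  "b"  orig:{S}
  [1..1]={T1}  "d"  orig:{}
  [2..2]={C,T2}  "a"  orig:{C}
  [0..1]={A}  "bd"
  [1..2]={S}  "da"
  [0..2]={S}  "bda"

Original NTs in T[0,2] deriving "bda": ["S"]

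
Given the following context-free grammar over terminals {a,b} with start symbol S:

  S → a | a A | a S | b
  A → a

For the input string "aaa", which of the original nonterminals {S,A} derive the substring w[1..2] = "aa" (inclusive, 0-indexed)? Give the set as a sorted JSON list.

CNF form of G:
  S -> T0 A | T0 S | a | b
  A -> a
  T0 -> a

CYK fill, restricted to cells inside w[1..2]:
  [1..1]={A,S,T0}  "a"  orig:{A,S}
  [2..2]={A,S,T0}  "a"  orig:{A,S}
  [1..2]={S}  "aa"

Original NTs in T[1,2] deriving "aa": ["S"]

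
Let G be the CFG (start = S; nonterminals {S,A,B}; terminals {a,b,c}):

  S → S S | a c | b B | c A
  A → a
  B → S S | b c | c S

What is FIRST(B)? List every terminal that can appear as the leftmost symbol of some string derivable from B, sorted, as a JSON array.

Compute FIRST by fixpoint:
[1]
  A via A→a: +{a}
  B via B→b c: +{b}
  B via B→c S: +{c}
  S via S→a c: +{a}
  S via S→b B: +{b}
  S via S→c A: +{c}
  FIRST(S)={a,b,c}  FIRST(A)={a}  FIRST(B)={b,c}
[2]
  B via B→S S: +{a}
  FIRST(S)={a,b,c}  FIRST(A)={a}  FIRST(B)={a,b,c}
[3] (no change)
  FIRST(S)={a,b,c}  FIRST(A)={a}  FIRST(B)={a,b,c}

FIRST(B) = ["a", "b", "c"]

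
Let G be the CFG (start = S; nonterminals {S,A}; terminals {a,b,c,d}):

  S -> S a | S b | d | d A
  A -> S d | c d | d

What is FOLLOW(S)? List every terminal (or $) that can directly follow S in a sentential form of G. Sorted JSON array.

Compute FIRST by fixpoint:
round 1:
  A via A→c d: +{c}
  A via A→d: +{d}
  S via S→d: +{d}
  S: {d}  A: {c,d}
round 2: (no change)
  S: {d}  A: {c,d}

Compute FOLLOW by fixpoint:
FOLLOW(S) := {$}
[1]
  A→S d: FOLLOW(S) ⊇ FIRST(d) = {d}; new: +{d}
  S→S a: FOLLOW(S) ⊇ FIRST(a) = {a}; new: +{a}
  S→S b: FOLLOW(S) ⊇ FIRST(b) = {b}; new: +{b}
  S→d A: FOLLOW(A) ⊇ FOLLOW(S) ⊇ {$,a,b,d}; new: +{$,a,b,d}
  FOLLOW[S]={$,a,b,d}  FOLLOW[A]={$,a,b,d}
[2] done
  FOLLOW[S]={$,a,b,d}  FOLLOW[A]={$,a,b,d}

FOLLOW(S) = ["$", "a", "b", "d"]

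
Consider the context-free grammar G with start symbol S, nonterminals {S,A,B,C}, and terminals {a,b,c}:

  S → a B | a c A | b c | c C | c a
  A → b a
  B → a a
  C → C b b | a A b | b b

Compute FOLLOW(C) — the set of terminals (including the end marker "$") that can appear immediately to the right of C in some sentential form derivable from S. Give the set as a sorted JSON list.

FIRST iteration:
pass 1:
  A via A→b a: +{b}
  B via B→a a: +{a}
  C via C→a A b: +{a}
  C via C→b b: +{b}
  S via S→a B: +{a}
  S via S→b c: +{b}
  S via S→c C: +{c}
  FIRST(S)={a,b,c}  FIRST(A)={b}  FIRST(B)={a}  FIRST(C)={a,b}
pass 2: — fixpoint
  FIRST(S)={a,b,c}  FIRST(A)={b}  FIRST(B)={a}  FIRST(C)={a,b}

Compute FOLLOW by fixpoint:
FOLLOW(S) := {$}
iter 1:
  C→C b b: FOLLOW(C) ⊇ FIRST(b) = {b}; new: +{b}
  C→a A b: FOLLOW(A) ⊇ FIRST(b) = {b}; new: +{b}
  S→a B: FOLLOW(B) ⊇ FOLLOW(S) ⊇ {$}; new: +{$}
  S→a c A: FOLLOW(A) ⊇ FOLLOW(S) ⊇ {$}; new: +{$}
  S→c C: FOLLOW(C) ⊇ FOLLOW(S) ⊇ {$}; new: +{$}
  FOLLOW[S]={$}  FOLLOW[A]={$,b}  FOLLOW[B]={$}  FOLLOW[C]={$,b}
iter 2: (no change)
  FOLLOW[S]={$}  FOLLOW[A]={$,b}  FOLLOW[B]={$}  FOLLOW[C]={$,b}

FOLLOW(C) = ["$", "b"]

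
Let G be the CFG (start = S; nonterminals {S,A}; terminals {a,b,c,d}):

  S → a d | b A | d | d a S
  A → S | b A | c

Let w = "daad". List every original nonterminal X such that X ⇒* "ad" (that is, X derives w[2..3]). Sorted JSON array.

Convert to CNF:
  S -> T0 T1 | T1 X4 | T2 A | d
  A -> T0 T1 | T1 X3 | T2 A | c | d
  T0 -> a
  T1 -> d
  T2 -> b
  X3 -> T0 S
  X4 -> T0 S

CYK table (by increasing span), restricted to cells inside w[2..3]:
  T[2,2] 'a' = {T0}  orig:{}
  T[3,3] 'd' = {A,S,T1}  orig:{A,S}
  T[2,3] 'ad' = {A,S,X3,X4}  orig:{A,S}

Original NTs in T[2,3] deriving "ad": ["A", "S"]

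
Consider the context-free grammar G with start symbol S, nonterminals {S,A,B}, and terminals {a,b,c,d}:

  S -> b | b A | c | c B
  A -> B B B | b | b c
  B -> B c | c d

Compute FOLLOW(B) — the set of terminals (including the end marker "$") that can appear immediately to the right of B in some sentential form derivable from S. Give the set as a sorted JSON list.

FIRST sets, iterate to fixpoint:
round 1:
  A via A→b: +{b}
  B via B→c d: +{c}
  S via S→b: +{b}
  S via S→c: +{c}
  S: {b,c}  A: {b}  B: {c}
round 2:
  A via A→B B B: +{c}
  S: {b,c}  A: {b,c}  B: {c}
round 3: done
  S: {b,c}  A: {b,c}  B: {c}

Compute FOLLOW by fixpoint:
FOLLOW(S) := {$}
round 1:
  A→B B B: FOLLOW(B) ⊇ FIRST(B) = {c}; new: +{c}
  S→b A: FOLLOW(A) ⊇ FOLLOW(S) ⊇ {$}; new: +{$}
  S→c B: FOLLOW(B) ⊇ FOLLOW(S) ⊇ {$}; new: +{$}
  FOLLOW(S)={$}  FOLLOW(A)={$}  FOLLOW(B)={$,c}
round 2: done
  FOLLOW(S)={$}  FOLLOW(A)={$}  FOLLOW(B)={$,c}

FOLLOW(B) = ["$", "c"]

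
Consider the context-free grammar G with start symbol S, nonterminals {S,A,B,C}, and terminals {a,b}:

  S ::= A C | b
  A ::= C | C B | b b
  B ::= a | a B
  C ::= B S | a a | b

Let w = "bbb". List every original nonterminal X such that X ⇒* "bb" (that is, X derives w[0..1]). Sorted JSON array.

Convert to CNF:
  S -> A C | b
  A -> B S | C B | T0 T0 | T1 T1 | b
  B -> T0 B | a
  C -> B S | T0 T0 | b
  T0 -> a
  T1 -> b

Fill CYK table bottom-up — only the sub-triangle for w[0..1]:
  cell(0,0) b: {A,C,S,T1}  orig:{A,C,S}
  cell(1,1) b: {A,C,S,T1}  orig:{A,C,S}
  cell(0,1) bb: {A,S}

Original NTs in T[0,1] deriving "bb": ["A", "S"]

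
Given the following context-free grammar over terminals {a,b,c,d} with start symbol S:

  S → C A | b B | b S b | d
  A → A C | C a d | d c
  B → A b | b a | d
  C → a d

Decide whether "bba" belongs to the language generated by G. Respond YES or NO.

Convert to CNF:
  S -> C A | T3 B | T3 X5 | d
  A -> A C | C X4 | T1 T2
  B -> A T3 | T3 T0 | d
  C -> T0 T1
  T0 -> a
  T1 -> d
  T2 -> c
  T3 -> b
  X4 -> T0 T1
  X5 -> S T3

Fill CYK table bottom-up:
  [0..0]={T3}  "b"  orig:{}
  [1..1]={T3}  "b"  orig:{}
  [2..2]={T0}  "a"  orig:{}
  [0..1]=∅  "bb"
  [1..2]={B}  "ba"
  [0..2]={S}  "bba"

S ∈ T[0,2] ⇒ YES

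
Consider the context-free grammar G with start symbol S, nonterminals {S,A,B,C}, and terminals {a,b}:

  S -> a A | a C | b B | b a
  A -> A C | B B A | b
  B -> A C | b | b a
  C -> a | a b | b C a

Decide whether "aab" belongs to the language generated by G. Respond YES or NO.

Convert to CNF:
  S -> T0 B | T0 T1 | T1 A | T1 C
  A -> A C | B X2 | b
  B -> A C | T0 T1 | b
  C -> T0 X3 | T1 T0 | a
  T0 -> b
  T1 -> a
  X2 -> B A
  X3 -> C T1

CYK fill:
  T[0,0] 'a' = {C,T1}  orig:{C}
  T[1,1] 'a' = {C,T1}  orig:{C}
  T[2,2] 'b' = {A,B,T0}  orig:{A,B}
  T[0,1] 'aa' = {S,X3}  orig:{S}
  T[1,2] 'ab' = {C,S}
  T[0,2] 'aab' = {S}

S ∈ T[0,2] ⇒ YES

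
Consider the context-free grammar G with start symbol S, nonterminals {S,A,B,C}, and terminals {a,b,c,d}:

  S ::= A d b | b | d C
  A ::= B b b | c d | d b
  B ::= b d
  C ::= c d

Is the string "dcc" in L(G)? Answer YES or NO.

CNF form of G:
  S -> A X4 | T2 C | b
  A -> B X3 | T1 T2 | T2 T0
  B -> T0 T2
  C -> T1 T2
  T0 -> b
  T1 -> c
  T2 -> d
  X3 -> T0 T0
  X4 -> T2 T0

CYK table (by increasing span):
  T[0,0] 'd' = {T2}  orig:{}
  T[1,1] 'c' = {T1}  orig:{}
  T[2,2] 'c' = {T1}  orig:{}
  T[0,1] 'dc' = ∅
  T[1,2] 'cc' = ∅
  T[0,2] 'dcc' = ∅

S ∉ T[0,2] ⇒ NO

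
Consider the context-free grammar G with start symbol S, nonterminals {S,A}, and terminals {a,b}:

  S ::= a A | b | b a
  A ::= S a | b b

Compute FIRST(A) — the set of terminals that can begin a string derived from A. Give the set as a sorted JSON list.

FIRST iteration:
round 1:
  A via A→b b: +{b}
  S via S→a A: +{a}
  S via S→b: +{b}
  FIRST[S]={a,b}  FIRST[A]={b}
round 2:
  A via A→S a: +{a}
  FIRST[S]={a,b}  FIRST[A]={a,b}
round 3: — fixpoint
  FIRST[S]={a,b}  FIRST[A]={a,b}

FIRST(A) = ["a", "b"]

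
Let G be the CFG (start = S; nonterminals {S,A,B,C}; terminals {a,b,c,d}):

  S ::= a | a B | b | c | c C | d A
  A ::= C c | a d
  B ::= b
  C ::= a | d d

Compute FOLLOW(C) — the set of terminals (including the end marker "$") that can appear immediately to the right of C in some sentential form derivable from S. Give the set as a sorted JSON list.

FIRST iteration:
[1]
  A via A→a d: +{a}
  B via B→b: +{b}
  C via C→a: +{a}
  C via C→d d: +{d}
  S via S→a: +{a}
  S via S→b: +{b}
  S via S→c: +{c}
  S via S→d A: +{d}
  S: {a,b,c,d}  A: {a}  B: {b}  C: {a,d}
[2]
  A via A→C c: +{d}
  S: {a,b,c,d}  A: {a,d}  B: {b}  C: {a,d}
[3] done
  S: {a,b,c,d}  A: {a,d}  B: {b}  C: {a,d}

FOLLOW sets:
seed FOLLOW(S) with $
round 1:
  A→C c: FOLLOW(C) ⊇ FIRST(c) = {c}; new: +{c}
  S→a B: FOLLOW(B) ⊇ FOLLOW(S) ⊇ {$}; new: +{$}
  S→c C: FOLLOW(C) ⊇ FOLLOW(S) ⊇ {$}; new: +{$}
  S→d A: FOLLOW(A) ⊇ FOLLOW(S) ⊇ {$}; new: +{$}
  S: {$}  A: {$}  B: {$}  C: {$,c}
round 2: (stable)
  S: {$}  A: {$}  B: {$}  C: {$,c}

FOLLOW(C) = ["$", "c"]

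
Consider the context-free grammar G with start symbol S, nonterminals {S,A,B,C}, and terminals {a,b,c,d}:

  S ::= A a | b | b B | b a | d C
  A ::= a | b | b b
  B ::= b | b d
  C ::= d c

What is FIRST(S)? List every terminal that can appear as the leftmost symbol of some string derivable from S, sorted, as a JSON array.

FIRST iteration:
[1]
  A via A→a: +{a}
  A via A→b: +{b}
  B via B→b: +{b}
  C via C→d c: +{d}
  S via S→A a: +{a,b}
  S via S→d C: +{d}
  FIRST(S)={a,b,d}  FIRST(A)={a,b}  FIRST(B)={b}  FIRST(C)={d}
[2] done
  FIRST(S)={a,b,d}  FIRST(A)={a,b}  FIRST(B)={b}  FIRST(C)={d}

FIRST(S) = ["a", "b", "d"]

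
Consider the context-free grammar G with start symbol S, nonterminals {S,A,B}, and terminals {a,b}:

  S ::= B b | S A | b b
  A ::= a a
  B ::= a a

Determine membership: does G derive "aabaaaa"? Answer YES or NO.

CNF form of G:
  S -> B T1 | S A | T1 T1
  A -> T0 T0
  B -> T0 T0
  T0 -> a
  T1 -> b

CYK table (by increasing span):
  [0..0]={T0}  "a"  orig:{}
  [1..1]={T0}  "a"  orig:{}
  [2..2]={T1}  "b"  orig:{}
  [3..3]={T0}  "a"  orig:{}
  [4..4]={T0}  "a"  orig:{}
  [5..5]={T0}  "a"  orig:{}
  [6..6]={T0}  "a"  orig:{}
  [0..1]={A,B}  "aa"
  [1..2]=∅  "ab"
  [2..3]=∅  "ba"
  [3..4]={A,B}  "aa"
  [4..5]={A,B}  "aa"
  [5..6]={A,B}  "aa"
  [0..2]={S}  "aab"
  [1..3]=∅  "aba"
  [2..4]=∅  "baa"
  [3..5]=∅  "aaa"
  [4..6]=∅  "aaa"
  [0..3]=∅  "aaba"
  [1..4]=∅  "abaa"
  [2..5]=∅  "baaa"
  [3..6]=∅  "aaaa"
  [0..4]={S}  "aabaa"
  [1..5]=∅  "abaaa"
  [2..6]=∅  "baaaa"
  [0..5]=∅  "aabaaa"
  [1..6]=∅  "abaaaa"
  [0..6]={S}  "aabaaaa"

S ∈ T[0,6] ⇒ YES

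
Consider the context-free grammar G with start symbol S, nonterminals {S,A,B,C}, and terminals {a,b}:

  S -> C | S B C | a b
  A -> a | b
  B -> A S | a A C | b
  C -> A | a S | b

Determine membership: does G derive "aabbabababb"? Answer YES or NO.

Convert to CNF:
  S -> S X3 | T0 S | T0 T1 | a | b
  A -> a | b
  B -> A S | T0 X2 | b
  C -> T0 S | a | b
  T0 -> a
  T1 -> b
  X2 -> A C
  X3 -> B C

Fill CYK table bottom-up:
  T[0,0] 'a' = {A,C,S,T0}  orig:{A,C,S}
  T[1,1] 'a' = {A,C,S,T0}  orig:{A,C,S}
  T[2,2] 'b' = {A,B,C,S,T1}  orig:{A,B,C,S}
  T[3,3] 'b' = {A,B,C,S,T1}  orig:{A,B,C,S}
  T[4,4] 'a' = {A,C,S,T0}  orig:{A,C,S}
  T[5,5] 'b' = {A,B,C,S,T1}  orig:{A,B,C,S}
  T[6,6] 'a' = {A,C,S,T0}  orig:{A,C,S}
  T[7,7] 'b' = {A,B,C,S,T1}  orig:{A,B,C,S}
  T[8,8] 'a' = {A,C,S,T0}  orig:{A,C,S}
  T[9,9] 'b' = {A,B,C,S,T1}  orig:{A,B,C,S}
  T[10,10] 'b' = {A,B,C,S,T1}  orig:{A,B,C,S}
  T[0,1] 'aa' = {B,C,S,X2}  orig:{B,C,S}
  T[1,2] 'ab' = {B,C,S,X2}  orig:{B,C,S}
  T[2,3] 'bb' = {B,X2,X3}  orig:{B}
  T[3,4] 'ba' = {B,X2,X3}  orig:{B}
  T[4,5] 'ab' = {B,C,S,X2}  orig:{B,C,S}
  T[5,6] 'ba' = {B,X2,X3}  orig:{B}
  T[6,7] 'ab' = {B,C,S,X2}  orig:{B,C,S}
  T[7,8] 'ba' = {B,X2,X3}  orig:{B}
  T[8,9] 'ab' = {B,C,S,X2}  orig:{B,C,S}
  T[9,10] 'bb' = {B,X2,X3}  orig:{B}
  T[0,2] 'aab' = {B,C,S,X2,X3}  orig:{B,C,S}
  T[1,3] 'abb' = {B,S,X3}  orig:{B,S}
  T[2,4] 'bba' = {S,X3}  orig:{S}
  T[3,5] 'bab' = {B,X2,X3}  orig:{B}
  T[4,6] 'aba' = {B,S,X3}  orig:{B,S}
  T[5,7] 'bab' = {B,X2,X3}  orig:{B}
  T[6,8] 'aba' = {B,S,X3}  orig:{B,S}
  T[7,9] 'bab' = {B,X2,X3}  orig:{B}
  T[8,10] 'abb' = {B,S,X3}  orig:{B,S}
  T[0,3] 'aabb' = {B,C,S,X3}  orig:{B,C,S}
  T[1,4] 'abba' = {B,C,S,X3}  orig:{B,C,S}
  T[2,5] 'bbab' = {S,X3}  orig:{S}
  T[3,6] 'baba' = {B,S,X3}  orig:{B,S}
  T[4,7] 'abab' = {B,S,X3}  orig:{B,S}
  T[5,8] 'baba' = {B,S,X3}  orig:{B,S}
  T[6,9] 'abab' = {B,S,X3}  orig:{B,S}
  T[7,10] 'babb' = {B,S,X3}  orig:{B,S}
  T[0,4] 'aabba' = {B,C,S,X2,X3}  orig:{B,C,S}
  T[1,5] 'abbab' = {B,C,S,X3}  orig:{B,C,S}
  T[2,6] 'bbaba' = {B,S}
  T[3,7] 'babab' = {B,S,X3}  orig:{B,S}
  T[4,8] 'ababa' = {B,C,S,X3}  orig:{B,C,S}
  T[5,9] 'babab' = {B,S,X3}  orig:{B,S}
  T[6,10] 'ababb' = {B,C,S,X3}  orig:{B,C,S}
  T[0,5] 'aabbab' = {B,C,S,X2,X3}  orig:{B,C,S}
  T[1,6] 'abbaba' = {B,C,S,X3}  orig:{B,C,S}
  T[2,7] 'bbabab' = {B,S,X3}  orig:{B,S}
  T[3,8] 'bababa' = {B,S,X2,X3}  orig:{B,S}
  T[4,9] 'ababab' = {B,C,S,X3}  orig:{B,C,S}
  T[5,10] 'bababb' = {B,S,X2,X3}  orig:{B,S}
  T[0,6] 'aabbaba' = {B,C,S,X2,X3}  orig:{B,C,S}
  T[1,7] 'abbabab' = {B,C,S,X3}  orig:{B,C,S}
  T[2,8] 'bbababa' = {B,S,X3}  orig:{B,S}
  T[3,9] 'bababab' = {B,S,X2,X3}  orig:{B,S}
  T[4,10] 'abababb' = {B,C,S,X3}  orig:{B,C,S}
  T[0,7] 'aabbabab' = {B,C,S,X2,X3}  orig:{B,C,S}
  T[1,8] 'abbababa' = {B,C,S,X3}  orig:{B,C,S}
  T[2,9] 'bbababab' = {B,S,X3}  orig:{B,S}
  T[3,10] 'babababb' = {B,S,X2,X3}  orig:{B,S}
  T[0,8] 'aabbababa' = {B,C,S,X2,X3}  orig:{B,C,S}
  T[1,9] 'abbababab' = {B,C,S,X3}  orig:{B,C,S}
  T[2,10] 'bbabababb' = {B,S,X3}  orig:{B,S}
  T[0,9] 'aabbababab' = {B,C,S,X2,X3}  orig:{B,C,S}
  T[1,10] 'abbabababb' = {B,C,S,X3}  orig:{B,C,S}
  T[0,10] 'aabbabababb' = {B,C,S,X2,X3}  orig:{B,C,S}

S ∈ T[0,10] ⇒ YES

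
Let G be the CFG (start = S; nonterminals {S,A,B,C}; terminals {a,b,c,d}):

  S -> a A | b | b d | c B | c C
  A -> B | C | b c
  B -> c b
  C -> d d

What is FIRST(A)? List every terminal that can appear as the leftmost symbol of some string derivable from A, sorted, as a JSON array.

FIRST iteration:
pass 1:
  A via A→b c: +{b}
  B via B→c b: +{c}
  C via C→d d: +{d}
  S via S→a A: +{a}
  S via S→b: +{b}
  S via S→c B: +{c}
  FIRST(S)={a,b,c}  FIRST(A)={b}  FIRST(B)={c}  FIRST(C)={d}
pass 2:
  A via A→B: +{c}
  A via A→C: +{d}
  FIRST(S)={a,b,c}  FIRST(A)={b,c,d}  FIRST(B)={c}  FIRST(C)={d}
pass 3: — fixpoint
  FIRST(S)={a,b,c}  FIRST(A)={b,c,d}  FIRST(B)={c}  FIRST(C)={d}

FIRST(A) = ["b", "c", "d"]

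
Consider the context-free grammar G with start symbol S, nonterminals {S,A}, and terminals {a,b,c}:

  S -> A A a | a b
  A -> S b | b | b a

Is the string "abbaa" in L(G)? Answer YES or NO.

CNF form of G:
  S -> A X2 | T1 T0
  A -> S T0 | T0 T1 | b
  T0 -> b
  T1 -> a
  X2 -> A T1

Fill CYK table bottom-up:
  [0..0]={T1}  "a"  orig:{}
  [1..1]={A,T0}  "b"  orig:{A}
  [2..2]={A,T0}  "b"  orig:{A}
  [3..3]={T1}  "a"  orig:{}
  [4..4]={T1}  "a"  orig:{}
  [0..1]={S}  "ab"
  [1..2]=∅  "bb"
  [2..3]={A,X2}  "ba"  orig:{A}
  [3..4]=∅  "aa"
  [0..2]={A}  "abb"
  [1..3]={S}  "bba"
  [2..4]={X2}  "baa"  orig:{}
  [0..3]={X2}  "abba"  orig:{}
  [1..4]={S}  "bbaa"
  [0..4]=∅  "abbaa"

S ∉ T[0,4] ⇒ NO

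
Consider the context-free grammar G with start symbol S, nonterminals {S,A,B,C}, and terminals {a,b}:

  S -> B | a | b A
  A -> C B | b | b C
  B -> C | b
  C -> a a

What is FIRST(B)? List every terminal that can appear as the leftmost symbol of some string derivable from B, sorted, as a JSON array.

FIRST iteration:
round 1:
  A via A→b: +{b}
  B via B→b: +{b}
  C via C→a a: +{a}
  S via S→B: +{b}
  S via S→a: +{a}
  S: {a,b}  A: {b}  B: {b}  C: {a}
round 2:
  A via A→C B: +{a}
  B via B→C: +{a}
  S: {a,b}  A: {a,b}  B: {a,b}  C: {a}
round 3: (stable)
  S: {a,b}  A: {a,b}  B: {a,b}  C: {a}

FIRST(B) = ["a", "b"]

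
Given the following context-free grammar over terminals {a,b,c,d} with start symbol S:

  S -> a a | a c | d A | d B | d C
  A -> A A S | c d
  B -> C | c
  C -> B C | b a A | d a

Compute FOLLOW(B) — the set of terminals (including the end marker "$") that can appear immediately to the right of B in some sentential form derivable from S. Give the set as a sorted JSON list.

FIRST sets, iterate to fixpoint:
pass 1:
  A via A→c d: +{c}
  B via B→c: +{c}
  C via C→B C: +{c}
  C via C→b a A: +{b}
  C via C→d a: +{d}
  S via S→a a: +{a}
  S via S→d A: +{d}
  FIRST(S)={a,d}  FIRST(A)={c}  FIRST(B)={c}  FIRST(C)={b,c,d}
pass 2:
  B via B→C: +{b,d}
  FIRST(S)={a,d}  FIRST(A)={c}  FIRST(B)={b,c,d}  FIRST(C)={b,c,d}
pass 3: (no change)
  FIRST(S)={a,d}  FIRST(A)={c}  FIRST(B)={b,c,d}  FIRST(C)={b,c,d}

Compute FOLLOW by fixpoint:
FOLLOW(S) := {$}
[1]
  A→A A S: FOLLOW(A) ⊇ FIRST(A) = {c}; new: +{c}
  A→A A S: FOLLOW(A) ⊇ FIRST(S) = {a,d}; new: +{a,d}
  A→A A S: FOLLOW(S) ⊇ FOLLOW(A) ⊇ {a,c,d}; new: +{a,c,d}
  C→B C: FOLLOW(B) ⊇ FIRST(C) = {b,c,d}; new: +{b,c,d}
  S→d A: FOLLOW(A) ⊇ FOLLOW(S) ⊇ {$,a,c,d}; new: +{$}
  S→d B: FOLLOW(B) ⊇ FOLLOW(S) ⊇ {$,a,c,d}; new: +{$,a}
  S→d C: FOLLOW(C) ⊇ FOLLOW(S) ⊇ {$,a,c,d}; new: +{$,a,c,d}
  S: {$,a,c,d}  A: {$,a,c,d}  B: {$,a,b,c,d}  C: {$,a,c,d}
[2]
  B→C: FOLLOW(C) ⊇ FOLLOW(B) ⊇ {$,a,b,c,d}; new: +{b}
  C→b a A: FOLLOW(A) ⊇ FOLLOW(C) ⊇ {$,a,b,c,d}; new: +{b}
  S: {$,a,c,d}  A: {$,a,b,c,d}  B: {$,a,b,c,d}  C: {$,a,b,c,d}
[3]
  A→A A S: FOLLOW(S) ⊇ FOLLOW(A) ⊇ {$,a,b,c,d}; new: +{b}
  S: {$,a,b,c,d}  A: {$,a,b,c,d}  B: {$,a,b,c,d}  C: {$,a,b,c,d}
[4] done
  S: {$,a,b,c,d}  A: {$,a,b,c,d}  B: {$,a,b,c,d}  C: {$,a,b,c,d}

FOLLOW(B) = ["$", "a", "b", "c", "d"]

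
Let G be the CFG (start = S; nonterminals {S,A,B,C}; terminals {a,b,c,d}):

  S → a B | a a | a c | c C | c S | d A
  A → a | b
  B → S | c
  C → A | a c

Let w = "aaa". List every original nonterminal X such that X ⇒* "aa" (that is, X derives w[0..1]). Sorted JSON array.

Convert to CNF:
  S -> T0 B | T0 T0 | T0 T1 | T1 C | T1 S | T2 A
  A -> a | b
  B -> T0 B | T0 T0 | T0 T1 | T1 C | T1 S | T2 A | c
  C -> T0 T1 | a | b
  T0 -> a
  T1 -> c
  T2 -> d

CYK table (by increasing span), restricted to cells inside w[0..1]:
  cell(0,0) a: {A,C,T0}  orig:{A,C}
  cell(1,1) a: {A,C,T0}  orig:{A,C}
  cell(0,1) aa: {B,S}

Original NTs in T[0,1] deriving "aa": ["B", "S"]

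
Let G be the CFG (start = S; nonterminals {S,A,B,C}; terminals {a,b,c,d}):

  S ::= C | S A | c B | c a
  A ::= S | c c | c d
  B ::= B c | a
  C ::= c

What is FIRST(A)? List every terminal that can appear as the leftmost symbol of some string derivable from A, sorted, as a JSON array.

FIRST sets, iterate to fixpoint:
[1]
  A via A→c c: +{c}
  B via B→a: +{a}
  C via C→c: +{c}
  S via S→C: +{c}
  S: {c}  A: {c}  B: {a}  C: {c}
[2] (stable)
  S: {c}  A: {c}  B: {a}  C: {c}

FIRST(A) = ["c"]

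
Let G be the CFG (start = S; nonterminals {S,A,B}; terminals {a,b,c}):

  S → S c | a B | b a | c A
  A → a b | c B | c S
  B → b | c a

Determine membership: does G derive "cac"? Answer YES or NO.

Convert to CNF:
  S -> S T2 | T0 B | T1 T0 | T2 A
  A -> T0 T1 | T2 B | T2 S
  B -> T2 T0 | b
  T0 -> a
  T1 -> b
  T2 -> c

Fill CYK table bottom-up:
  T[0,0] 'c' = {T2}  orig:{}
  T[1,1] 'a' = {T0}  orig:{}
  T[2,2] 'c' = {T2}  orig:{}
  T[0,1] 'ca' = {B}
  T[1,2] 'ac' = ∅
  T[0,2] 'cac' = ∅

S ∉ T[0,2] ⇒ NO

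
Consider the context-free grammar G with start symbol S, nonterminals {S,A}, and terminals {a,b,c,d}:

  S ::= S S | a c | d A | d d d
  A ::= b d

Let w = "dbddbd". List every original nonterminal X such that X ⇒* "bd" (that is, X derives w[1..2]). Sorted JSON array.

CNF form of G:
  S -> S S | T1 A | T1 X4 | T2 T3
  A -> T0 T1
  T0 -> b
  T1 -> d
  T2 -> a
  T3 -> c
  X4 -> T1 T1

Fill CYK table bottom-up, restricted to cells inside w[1..2]:
  T[1,1] 'b' = {T0}  orig:{}
  T[2,2] 'd' = {T1}  orig:{}
  T[1,2] 'bd' = {A}

Original NTs in T[1,2] deriving "bd": ["A"]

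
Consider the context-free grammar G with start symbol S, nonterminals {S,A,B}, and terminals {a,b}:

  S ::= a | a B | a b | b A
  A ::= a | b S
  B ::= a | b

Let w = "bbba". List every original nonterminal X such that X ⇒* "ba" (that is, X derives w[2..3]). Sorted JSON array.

CNF form of G:
  S -> T0 A | T1 B | T1 T0 | a
  A -> T0 S | a
  B -> a | b
  T0 -> b
  T1 -> a

CYK fill — only the sub-triangle for w[2..3]:
  T[2,2] 'b' = {B,T0}  orig:{B}
  T[3,3] 'a' = {A,B,S,T1}  orig:{A,B,S}
  T[2,3] 'ba' = {A,S}

Original NTs in T[2,3] deriving "ba": ["A", "S"]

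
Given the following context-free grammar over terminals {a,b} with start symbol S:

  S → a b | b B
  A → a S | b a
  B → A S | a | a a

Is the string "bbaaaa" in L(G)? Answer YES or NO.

Convert to CNF:
  S -> T0 T1 | T1 B
  A -> T0 S | T1 T0
  B -> A S | T0 T0 | a
  T0 -> a
  T1 -> b

CYK fill:
  [0..0]={T1}  "b"  orig:{}
  [1..1]={T1}  "b"  orig:{}
  [2..2]={B,T0}  "a"  orig:{B}
  [3..3]={B,T0}  "a"  orig:{B}
  [4..4]={B,T0}  "a"  orig:{B}
  [5..5]={B,T0}  "a"  orig:{B}
  [0..1]=∅  "bb"
  [1..2]={A,S}  "ba"
  [2..3]={B}  "aa"
  [3..4]={B}  "aa"
  [4..5]={B}  "aa"
  [0..2]=∅  "bba"
  [1..3]={S}  "baa"
  [2..4]=∅  "aaa"
  [3..5]=∅  "aaa"
  [0..3]=∅  "bbaa"
  [1..4]=∅  "baaa"
  [2..5]=∅  "aaaa"
  [0..4]=∅  "bbaaa"
  [1..5]=∅  "baaaa"
  [0..5]=∅  "bbaaaa"

S ∉ T[0,5] ⇒ NO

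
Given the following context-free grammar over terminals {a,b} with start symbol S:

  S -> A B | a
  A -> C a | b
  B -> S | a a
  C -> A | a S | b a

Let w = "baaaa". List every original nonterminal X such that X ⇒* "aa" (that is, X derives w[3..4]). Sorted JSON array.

Convert to CNF:
  S -> A B | a
  A -> C T0 | b
  B -> A B | T0 T0 | a
  C -> C T0 | T0 S | T1 T0 | b
  T0 -> a
  T1 -> b

CYK table (by increasing span), restricted to cells inside w[3..4]:
  [3..3]={B,S,T0}  "a"  orig:{B,S}
  [4..4]={B,S,T0}  "a"  orig:{B,S}
  [3..4]={B,C}  "aa"

Original NTs in T[3,4] deriving "aa": ["B", "C"]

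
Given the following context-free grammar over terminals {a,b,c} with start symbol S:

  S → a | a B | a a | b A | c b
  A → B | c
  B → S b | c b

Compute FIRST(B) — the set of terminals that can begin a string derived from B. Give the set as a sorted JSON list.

FIRST sets, iterate to fixpoint:
iter 1:
  A via A→c: +{c}
  B via B→c b: +{c}
  S via S→a: +{a}
  S via S→b A: +{b}
  S via S→c b: +{c}
  S: {a,b,c}  A: {c}  B: {c}
iter 2:
  B via B→S b: +{a,b}
  S: {a,b,c}  A: {c}  B: {a,b,c}
iter 3:
  A via A→B: +{a,b}
  S: {a,b,c}  A: {a,b,c}  B: {a,b,c}
iter 4: done
  S: {a,b,c}  A: {a,b,c}  B: {a,b,c}

FIRST(B) = ["a", "b", "c"]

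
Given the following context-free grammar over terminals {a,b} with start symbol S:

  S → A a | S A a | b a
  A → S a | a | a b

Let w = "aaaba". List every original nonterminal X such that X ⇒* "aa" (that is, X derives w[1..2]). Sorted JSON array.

Convert to CNF:
  S -> A T0 | S X2 | T1 T0
  A -> S T0 | T0 T1 | a
  T0 -> a
  T1 -> b
  X2 -> A T0

CYK fill (cells [i..j] with 1 ≤ i ≤ j ≤ 2 only):
  T[1,1] 'a' = {A,T0}  orig:{A}
  T[2,2] 'a' = {A,T0}  orig:{A}
  T[1,2] 'aa' = {S,X2}  orig:{S}

Original NTs in T[1,2] deriving "aa": ["S"]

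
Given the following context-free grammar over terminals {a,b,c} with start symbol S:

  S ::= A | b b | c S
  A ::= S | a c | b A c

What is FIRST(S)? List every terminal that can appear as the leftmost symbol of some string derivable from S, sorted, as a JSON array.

Compute FIRST by fixpoint:
iter 1:
  A via A→a c: +{a}
  A via A→b A c: +{b}
  S via S→A: +{a,b}
  S via S→c S: +{c}
  FIRST(S)={a,b,c}  FIRST(A)={a,b}
iter 2:
  A via A→S: +{c}
  FIRST(S)={a,b,c}  FIRST(A)={a,b,c}
iter 3: (stable)
  FIRST(S)={a,b,c}  FIRST(A)={a,b,c}

FIRST(S) = ["a", "b", "c"]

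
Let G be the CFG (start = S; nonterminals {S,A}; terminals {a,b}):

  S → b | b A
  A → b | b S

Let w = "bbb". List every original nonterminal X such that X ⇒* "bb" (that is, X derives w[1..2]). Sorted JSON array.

CNF form of G:
  S -> T0 A | b
  A -> T0 S | b
  T0 -> b

Fill CYK table bottom-up, restricted to cells inside w[1..2]:
  T[1,1] 'b' = {A,S,T0}  orig:{A,S}
  T[2,2] 'b' = {A,S,T0}  orig:{A,S}
  T[1,2] 'bb' = {A,S}

Original NTs in T[1,2] deriving "bb": ["A", "S"]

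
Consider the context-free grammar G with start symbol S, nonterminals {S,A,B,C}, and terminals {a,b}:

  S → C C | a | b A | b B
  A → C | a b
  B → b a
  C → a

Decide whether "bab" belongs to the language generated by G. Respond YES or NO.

Convert to CNF:
  S -> C C | T1 A | T1 B | a
  A -> T0 T1 | a
  B -> T1 T0
  C -> a
  T0 -> a
  T1 -> b

Fill CYK table bottom-up:
  [0..0]={T1}  "b"  orig:{}
  [1..1]={A,C,S,T0}  "a"  orig:{A,C,S}
  [2..2]={T1}  "b"  orig:{}
  [0..1]={B,S}  "ba"
  [1..2]={A}  "ab"
  [0..2]={S}  "bab"

S ∈ T[0,2] ⇒ YES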